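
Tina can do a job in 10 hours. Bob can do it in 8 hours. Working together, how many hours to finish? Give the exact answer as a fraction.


Tina's rate: 1/10 of the job per hour
Bob's rate: 1/8 of the job per hour
Combined rate: 1/10 + 1/8 = 9/40 per hour
Time = 1 / (9/40) = 40/9 hours (≈ 4.44 hours)

40/9 hours


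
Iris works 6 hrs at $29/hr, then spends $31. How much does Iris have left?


Calculate earnings:
6 x $29 = $174
Subtract spending:
$174 - $31 = $143

$143


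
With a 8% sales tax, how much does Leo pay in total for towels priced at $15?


Calculate the tax:
8% of $15 = $1.20
Add tax to price:
$15 + $1.20 = $16.20

$16.20


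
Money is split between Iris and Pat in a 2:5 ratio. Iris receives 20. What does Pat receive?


Find the multiplier:
20 / 2 = 10
Apply to Pat's share:
5 x 10 = 50

50


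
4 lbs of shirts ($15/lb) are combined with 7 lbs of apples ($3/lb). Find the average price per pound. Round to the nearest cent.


Cost of shirts:
4 x $15 = $60
Cost of apples:
7 x $3 = $21
Total cost: $60 + $21 = $81
Total weight: 11 lbs
Average: $81 / 11 = $7.3636... ≈ $7.36/lb

$7.36/lb


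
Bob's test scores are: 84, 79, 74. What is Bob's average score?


Add the scores:
84 + 79 + 74 = 237
Divide by the number of tests:
237 / 3 = 79

79


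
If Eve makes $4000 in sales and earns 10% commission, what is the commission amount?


Convert rate to decimal:
10% = 0.1
Multiply by sales:
$4000 x 0.1 = $400

$400


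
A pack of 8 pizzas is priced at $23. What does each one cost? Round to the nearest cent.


Total cost: $23
Number of items: 8
Unit price: $23 / 8 = $2.875 ≈ $2.88

$2.88


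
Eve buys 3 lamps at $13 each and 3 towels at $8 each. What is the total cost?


Cost of lamps:
3 x $13 = $39
Cost of towels:
3 x $8 = $24
Add both:
$39 + $24 = $63

$63


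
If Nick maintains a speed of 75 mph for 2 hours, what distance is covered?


Use the formula: distance = speed x time
Speed = 75 mph, Time = 2 hours
75 x 2 = 150 miles

150 miles


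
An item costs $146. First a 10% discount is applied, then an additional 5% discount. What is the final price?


First discount:
10% of $146 = $14.60
Price after first discount:
$146 - $14.60 = $131.40
Second discount:
5% of $131.40 = $6.57
Final price:
$131.40 - $6.57 = $124.83

$124.83


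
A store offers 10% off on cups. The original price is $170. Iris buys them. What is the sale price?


Calculate the discount amount:
10% of $170 = $17
Subtract from original:
$170 - $17 = $153

$153


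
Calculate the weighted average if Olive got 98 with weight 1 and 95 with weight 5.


Weighted sum:
1 x 98 + 5 x 95 = 573
Total weight:
1 + 5 = 6
Weighted average:
573 / 6 = 95.5

95.5


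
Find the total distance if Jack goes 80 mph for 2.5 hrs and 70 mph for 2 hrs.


Leg 1 distance:
80 x 2.5 = 200 miles
Leg 2 distance:
70 x 2 = 140 miles
Total distance:
200 + 140 = 340 miles

340 miles


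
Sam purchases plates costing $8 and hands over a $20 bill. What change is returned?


Start with the amount paid:
$20
Subtract the price:
$20 - $8 = $12

$12


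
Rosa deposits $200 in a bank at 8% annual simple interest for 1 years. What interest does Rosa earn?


Use the formula I = P x R x T / 100
P x R x T = 200 x 8 x 1 = 1600
I = 1600 / 100 = $16

$16


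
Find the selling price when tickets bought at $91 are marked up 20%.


Calculate the markup amount:
20% of $91 = $18.20
Add to cost:
$91 + $18.20 = $109.20

$109.20


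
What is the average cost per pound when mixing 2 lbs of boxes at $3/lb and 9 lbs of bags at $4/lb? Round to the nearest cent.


Cost of boxes:
2 x $3 = $6
Cost of bags:
9 x $4 = $36
Total cost: $6 + $36 = $42
Total weight: 11 lbs
Average: $42 / 11 = $3.8181... ≈ $3.82/lb

$3.82/lb


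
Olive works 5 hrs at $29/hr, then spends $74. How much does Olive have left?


Calculate earnings:
5 x $29 = $145
Subtract spending:
$145 - $74 = $71

$71


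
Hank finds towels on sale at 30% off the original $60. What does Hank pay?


Calculate the discount amount:
30% of $60 = $18
Subtract from original:
$60 - $18 = $42

$42


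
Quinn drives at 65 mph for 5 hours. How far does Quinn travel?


Use the formula: distance = speed x time
Speed = 65 mph, Time = 5 hours
65 x 5 = 325 miles

325 miles


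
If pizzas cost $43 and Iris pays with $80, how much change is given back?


Start with the amount paid:
$80
Subtract the price:
$80 - $43 = $37

$37


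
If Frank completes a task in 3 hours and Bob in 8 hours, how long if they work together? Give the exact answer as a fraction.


Frank's rate: 1/3 of the job per hour
Bob's rate: 1/8 of the job per hour
Combined rate: 1/3 + 1/8 = 11/24 per hour
Time = 1 / (11/24) = 24/11 hours (≈ 2.18 hours)

24/11 hours


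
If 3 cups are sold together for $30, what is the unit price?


Total cost: $30
Number of items: 3
Unit price: $30 / 3 = $10

$10


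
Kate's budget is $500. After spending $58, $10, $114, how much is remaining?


Add up expenses:
$58 + $10 + $114 = $182
Subtract from budget:
$500 - $182 = $318

$318


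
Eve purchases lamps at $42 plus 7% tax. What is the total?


Calculate the tax:
7% of $42 = $2.94
Add tax to price:
$42 + $2.94 = $44.94

$44.94


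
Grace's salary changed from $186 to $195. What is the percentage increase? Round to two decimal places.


Find the absolute change:
|195 - 186| = 9
Divide by original and multiply by 100:
9 / 186 x 100 = 4.8387...% ≈ 4.84%

4.84%


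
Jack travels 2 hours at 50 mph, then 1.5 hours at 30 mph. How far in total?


Leg 1 distance:
50 x 2 = 100 miles
Leg 2 distance:
30 x 1.5 = 45 miles
Total distance:
100 + 45 = 145 miles

145 miles


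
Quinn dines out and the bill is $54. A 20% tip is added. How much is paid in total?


Calculate the tip:
20% of $54 = $10.80
Add tip to meal cost:
$54 + $10.80 = $64.80

$64.80


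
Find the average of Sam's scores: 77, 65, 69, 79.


Add the scores:
77 + 65 + 69 + 79 = 290
Divide by the number of tests:
290 / 4 = 72.5

72.5


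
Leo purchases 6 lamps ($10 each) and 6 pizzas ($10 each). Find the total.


Cost of lamps:
6 x $10 = $60
Cost of pizzas:
6 x $10 = $60
Add both:
$60 + $60 = $120

$120


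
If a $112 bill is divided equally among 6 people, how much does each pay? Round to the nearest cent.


Total bill: $112
Number of people: 6
Each pays: $112 / 6 = $18.6666... ≈ $18.67

$18.67


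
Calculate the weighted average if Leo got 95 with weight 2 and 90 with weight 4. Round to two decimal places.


Weighted sum:
2 x 95 + 4 x 90 = 550
Total weight:
2 + 4 = 6
Weighted average:
550 / 6 = 91.6666... ≈ 91.67

91.67


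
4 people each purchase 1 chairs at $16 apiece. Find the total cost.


Cost per person:
1 x $16 = $16
Group total:
4 x $16 = $64

$64


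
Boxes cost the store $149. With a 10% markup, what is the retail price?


Calculate the markup amount:
10% of $149 = $14.90
Add to cost:
$149 + $14.90 = $163.90

$163.90


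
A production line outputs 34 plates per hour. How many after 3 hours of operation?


Production rate: 34 plates per hour
Time: 3 hours
Total: 34 x 3 = 102 plates

102 plates


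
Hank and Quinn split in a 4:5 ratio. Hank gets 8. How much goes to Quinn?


Find the multiplier:
8 / 4 = 2
Apply to Quinn's share:
5 x 2 = 10

10


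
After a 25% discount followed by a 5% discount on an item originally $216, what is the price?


First discount:
25% of $216 = $54
Price after first discount:
$216 - $54 = $162
Second discount:
5% of $162 = $8.10
Final price:
$162 - $8.10 = $153.90

$153.90


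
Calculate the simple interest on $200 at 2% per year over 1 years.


Use the formula I = P x R x T / 100
P x R x T = 200 x 2 x 1 = 400
I = 400 / 100 = $4

$4


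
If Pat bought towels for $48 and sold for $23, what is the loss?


Selling price = $23
Cost price = $48
Loss = cost price - selling price:
Loss = $48 - $23 = $25

$25


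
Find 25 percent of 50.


Convert percentage to decimal:
25% = 0.25
Multiply:
50 x 0.25 = 12.5

12.5


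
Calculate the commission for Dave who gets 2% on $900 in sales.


Convert rate to decimal:
2% = 0.02
Multiply by sales:
$900 x 0.02 = $18

$18


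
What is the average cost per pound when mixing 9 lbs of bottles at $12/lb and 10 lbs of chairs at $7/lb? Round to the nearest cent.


Cost of bottles:
9 x $12 = $108
Cost of chairs:
10 x $7 = $70
Total cost: $108 + $70 = $178
Total weight: 19 lbs
Average: $178 / 19 = $9.3684... ≈ $9.37/lb

$9.37/lb


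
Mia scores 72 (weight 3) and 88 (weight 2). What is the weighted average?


Weighted sum:
3 x 72 + 2 x 88 = 392
Total weight:
3 + 2 = 5
Weighted average:
392 / 5 = 78.4

78.4


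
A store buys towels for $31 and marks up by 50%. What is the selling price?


Calculate the markup amount:
50% of $31 = $15.50
Add to cost:
$31 + $15.50 = $46.50

$46.50


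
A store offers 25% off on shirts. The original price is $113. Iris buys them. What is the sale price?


Calculate the discount amount:
25% of $113 = $28.25
Subtract from original:
$113 - $28.25 = $84.75

$84.75


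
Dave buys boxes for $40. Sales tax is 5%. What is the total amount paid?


Calculate the tax:
5% of $40 = $2
Add tax to price:
$40 + $2 = $42

$42


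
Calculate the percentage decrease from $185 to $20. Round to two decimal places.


Find the absolute change:
|20 - 185| = 165
Divide by original and multiply by 100:
165 / 185 x 100 = 89.1891...% ≈ 89.19%

89.19%


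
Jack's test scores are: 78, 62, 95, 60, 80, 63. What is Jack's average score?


Add the scores:
78 + 62 + 95 + 60 + 80 + 63 = 438
Divide by the number of tests:
438 / 6 = 73

73


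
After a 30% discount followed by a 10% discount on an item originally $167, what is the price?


First discount:
30% of $167 = $50.10
Price after first discount:
$167 - $50.10 = $116.90
Second discount:
10% of $116.90 = $11.69
Final price:
$116.90 - $11.69 = $105.21

$105.21


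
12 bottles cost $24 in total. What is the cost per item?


Total cost: $24
Number of items: 12
Unit price: $24 / 12 = $2

$2


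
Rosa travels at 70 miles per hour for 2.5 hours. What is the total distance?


Use the formula: distance = speed x time
Speed = 70 mph, Time = 2.5 hours
70 x 2.5 = 175 miles

175 miles


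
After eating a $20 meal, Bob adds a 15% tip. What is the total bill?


Calculate the tip:
15% of $20 = $3
Add tip to meal cost:
$20 + $3 = $23

$23


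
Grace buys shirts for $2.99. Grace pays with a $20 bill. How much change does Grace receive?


Start with the amount paid:
$20
Subtract the price:
$20 - $2.99 = $17.01

$17.01


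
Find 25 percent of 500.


Convert percentage to decimal:
25% = 0.25
Multiply:
500 x 0.25 = 125

125


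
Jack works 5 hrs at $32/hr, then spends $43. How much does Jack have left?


Calculate earnings:
5 x $32 = $160
Subtract spending:
$160 - $43 = $117

$117


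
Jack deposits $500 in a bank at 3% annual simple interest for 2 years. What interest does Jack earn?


Use the formula I = P x R x T / 100
P x R x T = 500 x 3 x 2 = 3000
I = 3000 / 100 = $30

$30


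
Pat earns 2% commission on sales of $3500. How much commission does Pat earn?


Convert rate to decimal:
2% = 0.02
Multiply by sales:
$3500 x 0.02 = $70

$70


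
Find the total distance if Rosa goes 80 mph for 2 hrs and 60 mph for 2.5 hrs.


Leg 1 distance:
80 x 2 = 160 miles
Leg 2 distance:
60 x 2.5 = 150 miles
Total distance:
160 + 150 = 310 miles

310 miles


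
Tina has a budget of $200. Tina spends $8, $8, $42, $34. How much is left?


Add up expenses:
$8 + $8 + $42 + $34 = $92
Subtract from budget:
$200 - $92 = $108

$108


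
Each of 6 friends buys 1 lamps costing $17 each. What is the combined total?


Cost per person:
1 x $17 = $17
Group total:
6 x $17 = $102

$102


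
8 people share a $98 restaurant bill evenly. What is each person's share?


Total bill: $98
Number of people: 8
Each pays: $98 / 8 = $12.25

$12.25


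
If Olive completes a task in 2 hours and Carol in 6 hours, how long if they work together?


Olive's rate: 1/2 of the job per hour
Carol's rate: 1/6 of the job per hour
Combined rate: 1/2 + 1/6 = 2/3 per hour
Time = 1 / (2/3) = 3/2 = 1.5 hours

1.5 hours


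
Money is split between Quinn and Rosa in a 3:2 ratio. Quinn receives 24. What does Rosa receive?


Find the multiplier:
24 / 3 = 8
Apply to Rosa's share:
2 x 8 = 16

16


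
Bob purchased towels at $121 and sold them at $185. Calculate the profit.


Selling price = $185
Cost price = $121
Profit = selling price - cost price:
Profit = $185 - $121 = $64

$64


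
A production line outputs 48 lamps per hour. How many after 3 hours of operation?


Production rate: 48 lamps per hour
Time: 3 hours
Total: 48 x 3 = 144 lamps

144 lamps


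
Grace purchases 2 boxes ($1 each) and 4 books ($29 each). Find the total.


Cost of boxes:
2 x $1 = $2
Cost of books:
4 x $29 = $116
Add both:
$2 + $116 = $118

$118


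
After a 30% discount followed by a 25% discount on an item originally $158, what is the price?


First discount:
30% of $158 = $47.40
Price after first discount:
$158 - $47.40 = $110.60
Second discount:
25% of $110.60 = $27.65
Final price:
$110.60 - $27.65 = $82.95

$82.95


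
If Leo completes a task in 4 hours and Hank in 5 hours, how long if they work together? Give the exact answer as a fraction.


Leo's rate: 1/4 of the job per hour
Hank's rate: 1/5 of the job per hour
Combined rate: 1/4 + 1/5 = 9/20 per hour
Time = 1 / (9/20) = 20/9 hours (≈ 2.22 hours)

20/9 hours


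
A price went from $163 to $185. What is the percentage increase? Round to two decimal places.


Find the absolute change:
|185 - 163| = 22
Divide by original and multiply by 100:
22 / 163 x 100 = 13.4969...% ≈ 13.5%

13.5%


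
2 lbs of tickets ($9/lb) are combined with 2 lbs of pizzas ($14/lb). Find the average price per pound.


Cost of tickets:
2 x $9 = $18
Cost of pizzas:
2 x $14 = $28
Total cost: $18 + $28 = $46
Total weight: 4 lbs
Average: $46 / 4 = $11.50/lb

$11.50/lb


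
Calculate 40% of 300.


Convert percentage to decimal:
40% = 0.4
Multiply:
300 x 0.4 = 120

120


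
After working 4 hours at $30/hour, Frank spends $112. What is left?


Calculate earnings:
4 x $30 = $120
Subtract spending:
$120 - $112 = $8

$8


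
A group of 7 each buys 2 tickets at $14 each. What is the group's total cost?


Cost per person:
2 x $14 = $28
Group total:
7 x $28 = $196

$196


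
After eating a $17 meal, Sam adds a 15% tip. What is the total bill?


Calculate the tip:
15% of $17 = $2.55
Add tip to meal cost:
$17 + $2.55 = $19.55

$19.55


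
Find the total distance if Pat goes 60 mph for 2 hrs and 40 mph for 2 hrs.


Leg 1 distance:
60 x 2 = 120 miles
Leg 2 distance:
40 x 2 = 80 miles
Total distance:
120 + 80 = 200 miles

200 miles


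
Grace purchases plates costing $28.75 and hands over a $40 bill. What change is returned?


Start with the amount paid:
$40
Subtract the price:
$40 - $28.75 = $11.25

$11.25


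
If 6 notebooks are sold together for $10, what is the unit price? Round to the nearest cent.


Total cost: $10
Number of items: 6
Unit price: $10 / 6 = $1.6666... ≈ $1.67

$1.67


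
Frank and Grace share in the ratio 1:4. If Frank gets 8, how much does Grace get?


Find the multiplier:
8 / 1 = 8
Apply to Grace's share:
4 x 8 = 32

32


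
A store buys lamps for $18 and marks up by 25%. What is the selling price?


Calculate the markup amount:
25% of $18 = $4.50
Add to cost:
$18 + $4.50 = $22.50

$22.50


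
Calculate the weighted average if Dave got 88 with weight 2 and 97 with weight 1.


Weighted sum:
2 x 88 + 1 x 97 = 273
Total weight:
2 + 1 = 3
Weighted average:
273 / 3 = 91

91


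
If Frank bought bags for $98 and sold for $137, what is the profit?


Selling price = $137
Cost price = $98
Profit = selling price - cost price:
Profit = $137 - $98 = $39

$39


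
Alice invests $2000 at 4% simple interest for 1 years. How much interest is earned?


Use the formula I = P x R x T / 100
P x R x T = 2000 x 4 x 1 = 8000
I = 8000 / 100 = $80

$80


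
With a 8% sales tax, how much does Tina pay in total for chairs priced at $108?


Calculate the tax:
8% of $108 = $8.64
Add tax to price:
$108 + $8.64 = $116.64

$116.64


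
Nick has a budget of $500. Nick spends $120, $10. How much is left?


Add up expenses:
$120 + $10 = $130
Subtract from budget:
$500 - $130 = $370

$370


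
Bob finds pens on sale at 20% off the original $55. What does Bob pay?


Calculate the discount amount:
20% of $55 = $11
Subtract from original:
$55 - $11 = $44

$44


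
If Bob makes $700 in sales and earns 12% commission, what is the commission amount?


Convert rate to decimal:
12% = 0.12
Multiply by sales:
$700 x 0.12 = $84

$84


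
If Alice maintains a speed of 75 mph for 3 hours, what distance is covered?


Use the formula: distance = speed x time
Speed = 75 mph, Time = 3 hours
75 x 3 = 225 miles

225 miles


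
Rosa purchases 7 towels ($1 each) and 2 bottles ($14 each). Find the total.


Cost of towels:
7 x $1 = $7
Cost of bottles:
2 x $14 = $28
Add both:
$7 + $28 = $35

$35


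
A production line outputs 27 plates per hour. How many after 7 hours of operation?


Production rate: 27 plates per hour
Time: 7 hours
Total: 27 x 7 = 189 plates

189 plates


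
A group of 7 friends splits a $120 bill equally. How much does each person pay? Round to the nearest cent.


Total bill: $120
Number of people: 7
Each pays: $120 / 7 = $17.1428... ≈ $17.14

$17.14


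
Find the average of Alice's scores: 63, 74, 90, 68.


Add the scores:
63 + 74 + 90 + 68 = 295
Divide by the number of tests:
295 / 4 = 73.75

73.75


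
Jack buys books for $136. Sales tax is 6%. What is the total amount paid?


Calculate the tax:
6% of $136 = $8.16
Add tax to price:
$136 + $8.16 = $144.16

$144.16


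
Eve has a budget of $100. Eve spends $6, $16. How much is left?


Add up expenses:
$6 + $16 = $22
Subtract from budget:
$100 - $22 = $78

$78


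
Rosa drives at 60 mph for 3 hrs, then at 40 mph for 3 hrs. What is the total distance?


Leg 1 distance:
60 x 3 = 180 miles
Leg 2 distance:
40 x 3 = 120 miles
Total distance:
180 + 120 = 300 miles

300 miles


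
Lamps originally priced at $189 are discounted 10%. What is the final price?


Calculate the discount amount:
10% of $189 = $18.90
Subtract from original:
$189 - $18.90 = $170.10

$170.10


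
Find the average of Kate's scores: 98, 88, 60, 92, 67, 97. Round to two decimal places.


Add the scores:
98 + 88 + 60 + 92 + 67 + 97 = 502
Divide by the number of tests:
502 / 6 = 83.6666... ≈ 83.67

83.67


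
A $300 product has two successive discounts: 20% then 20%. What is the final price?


First discount:
20% of $300 = $60
Price after first discount:
$300 - $60 = $240
Second discount:
20% of $240 = $48
Final price:
$240 - $48 = $192

$192


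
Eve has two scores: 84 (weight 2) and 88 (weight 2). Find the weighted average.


Weighted sum:
2 x 84 + 2 x 88 = 344
Total weight:
2 + 2 = 4
Weighted average:
344 / 4 = 86

86


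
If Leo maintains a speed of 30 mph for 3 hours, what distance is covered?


Use the formula: distance = speed x time
Speed = 30 mph, Time = 3 hours
30 x 3 = 90 miles

90 miles


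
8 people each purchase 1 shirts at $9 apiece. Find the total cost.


Cost per person:
1 x $9 = $9
Group total:
8 x $9 = $72

$72


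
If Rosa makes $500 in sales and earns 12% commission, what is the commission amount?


Convert rate to decimal:
12% = 0.12
Multiply by sales:
$500 x 0.12 = $60

$60


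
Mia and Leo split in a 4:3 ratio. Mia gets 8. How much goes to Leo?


Find the multiplier:
8 / 4 = 2
Apply to Leo's share:
3 x 2 = 6

6


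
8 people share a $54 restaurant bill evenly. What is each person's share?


Total bill: $54
Number of people: 8
Each pays: $54 / 8 = $6.75

$6.75


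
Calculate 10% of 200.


Convert percentage to decimal:
10% = 0.1
Multiply:
200 x 0.1 = 20

20


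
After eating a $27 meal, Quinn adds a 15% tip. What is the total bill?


Calculate the tip:
15% of $27 = $4.05
Add tip to meal cost:
$27 + $4.05 = $31.05

$31.05


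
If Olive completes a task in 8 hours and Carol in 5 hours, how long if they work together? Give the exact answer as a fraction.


Olive's rate: 1/8 of the job per hour
Carol's rate: 1/5 of the job per hour
Combined rate: 1/8 + 1/5 = 13/40 per hour
Time = 1 / (13/40) = 40/13 hours (≈ 3.08 hours)

40/13 hours


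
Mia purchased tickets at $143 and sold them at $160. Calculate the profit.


Selling price = $160
Cost price = $143
Profit = selling price - cost price:
Profit = $160 - $143 = $17

$17


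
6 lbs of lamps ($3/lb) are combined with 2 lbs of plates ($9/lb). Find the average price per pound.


Cost of lamps:
6 x $3 = $18
Cost of plates:
2 x $9 = $18
Total cost: $18 + $18 = $36
Total weight: 8 lbs
Average: $36 / 8 = $4.50/lb

$4.50/lb


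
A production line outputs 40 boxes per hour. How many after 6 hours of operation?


Production rate: 40 boxes per hour
Time: 6 hours
Total: 40 x 6 = 240 boxes

240 boxes


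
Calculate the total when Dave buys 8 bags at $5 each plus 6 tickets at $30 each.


Cost of bags:
8 x $5 = $40
Cost of tickets:
6 x $30 = $180
Add both:
$40 + $180 = $220

$220


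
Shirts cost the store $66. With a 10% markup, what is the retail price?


Calculate the markup amount:
10% of $66 = $6.60
Add to cost:
$66 + $6.60 = $72.60

$72.60


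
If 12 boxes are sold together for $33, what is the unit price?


Total cost: $33
Number of items: 12
Unit price: $33 / 12 = $2.75

$2.75


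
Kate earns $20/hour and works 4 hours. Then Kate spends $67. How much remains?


Calculate earnings:
4 x $20 = $80
Subtract spending:
$80 - $67 = $13

$13


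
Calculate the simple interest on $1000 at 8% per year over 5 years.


Use the formula I = P x R x T / 100
P x R x T = 1000 x 8 x 5 = 40000
I = 40000 / 100 = $400

$400


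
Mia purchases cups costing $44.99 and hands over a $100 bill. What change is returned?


Start with the amount paid:
$100
Subtract the price:
$100 - $44.99 = $55.01

$55.01


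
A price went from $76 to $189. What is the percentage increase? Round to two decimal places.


Find the absolute change:
|189 - 76| = 113
Divide by original and multiply by 100:
113 / 76 x 100 = 148.6842...% ≈ 148.68%

148.68%


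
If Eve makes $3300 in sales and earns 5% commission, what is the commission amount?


Convert rate to decimal:
5% = 0.05
Multiply by sales:
$3300 x 0.05 = $165

$165


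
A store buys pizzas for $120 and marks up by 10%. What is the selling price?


Calculate the markup amount:
10% of $120 = $12
Add to cost:
$120 + $12 = $132

$132


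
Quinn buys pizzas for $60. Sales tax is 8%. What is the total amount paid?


Calculate the tax:
8% of $60 = $4.80
Add tax to price:
$60 + $4.80 = $64.80

$64.80


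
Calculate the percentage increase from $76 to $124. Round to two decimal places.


Find the absolute change:
|124 - 76| = 48
Divide by original and multiply by 100:
48 / 76 x 100 = 63.1578...% ≈ 63.16%

63.16%


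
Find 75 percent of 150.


Convert percentage to decimal:
75% = 0.75
Multiply:
150 x 0.75 = 112.5

112.5


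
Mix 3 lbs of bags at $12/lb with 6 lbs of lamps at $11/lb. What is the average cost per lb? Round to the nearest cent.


Cost of bags:
3 x $12 = $36
Cost of lamps:
6 x $11 = $66
Total cost: $36 + $66 = $102
Total weight: 9 lbs
Average: $102 / 9 = $11.3333... ≈ $11.33/lb

$11.33/lb


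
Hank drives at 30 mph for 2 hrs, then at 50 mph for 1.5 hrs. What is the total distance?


Leg 1 distance:
30 x 2 = 60 miles
Leg 2 distance:
50 x 1.5 = 75 miles
Total distance:
60 + 75 = 135 miles

135 miles


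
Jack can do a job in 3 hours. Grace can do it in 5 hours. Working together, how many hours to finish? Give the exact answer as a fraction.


Jack's rate: 1/3 of the job per hour
Grace's rate: 1/5 of the job per hour
Combined rate: 1/3 + 1/5 = 8/15 per hour
Time = 1 / (8/15) = 15/8 hours (≈ 1.88 hours)

15/8 hours


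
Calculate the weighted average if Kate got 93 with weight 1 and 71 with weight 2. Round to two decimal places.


Weighted sum:
1 x 93 + 2 x 71 = 235
Total weight:
1 + 2 = 3
Weighted average:
235 / 3 = 78.3333... ≈ 78.33

78.33


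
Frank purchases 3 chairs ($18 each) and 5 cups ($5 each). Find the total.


Cost of chairs:
3 x $18 = $54
Cost of cups:
5 x $5 = $25
Add both:
$54 + $25 = $79

$79


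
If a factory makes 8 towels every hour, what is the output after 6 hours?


Production rate: 8 towels per hour
Time: 6 hours
Total: 8 x 6 = 48 towels

48 towels


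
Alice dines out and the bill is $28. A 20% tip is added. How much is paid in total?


Calculate the tip:
20% of $28 = $5.60
Add tip to meal cost:
$28 + $5.60 = $33.60

$33.60


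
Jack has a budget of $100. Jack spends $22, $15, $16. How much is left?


Add up expenses:
$22 + $15 + $16 = $53
Subtract from budget:
$100 - $53 = $47

$47


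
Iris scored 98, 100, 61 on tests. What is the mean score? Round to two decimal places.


Add the scores:
98 + 100 + 61 = 259
Divide by the number of tests:
259 / 3 = 86.3333... ≈ 86.33

86.33


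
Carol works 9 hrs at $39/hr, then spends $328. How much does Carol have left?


Calculate earnings:
9 x $39 = $351
Subtract spending:
$351 - $328 = $23

$23


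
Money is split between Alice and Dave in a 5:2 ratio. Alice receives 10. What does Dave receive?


Find the multiplier:
10 / 5 = 2
Apply to Dave's share:
2 x 2 = 4

4


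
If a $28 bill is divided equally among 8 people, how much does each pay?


Total bill: $28
Number of people: 8
Each pays: $28 / 8 = $3.50

$3.50


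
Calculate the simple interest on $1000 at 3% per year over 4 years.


Use the formula I = P x R x T / 100
P x R x T = 1000 x 3 x 4 = 12000
I = 12000 / 100 = $120

$120


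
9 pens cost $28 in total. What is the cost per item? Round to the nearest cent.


Total cost: $28
Number of items: 9
Unit price: $28 / 9 = $3.1111... ≈ $3.11

$3.11


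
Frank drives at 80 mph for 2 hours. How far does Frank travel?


Use the formula: distance = speed x time
Speed = 80 mph, Time = 2 hours
80 x 2 = 160 miles

160 miles


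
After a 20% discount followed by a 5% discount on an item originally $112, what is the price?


First discount:
20% of $112 = $22.40
Price after first discount:
$112 - $22.40 = $89.60
Second discount:
5% of $89.60 = $4.48
Final price:
$89.60 - $4.48 = $85.12

$85.12


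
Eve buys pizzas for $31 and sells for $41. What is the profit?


Selling price = $41
Cost price = $31
Profit = selling price - cost price:
Profit = $41 - $31 = $10

$10


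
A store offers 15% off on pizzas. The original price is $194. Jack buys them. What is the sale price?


Calculate the discount amount:
15% of $194 = $29.10
Subtract from original:
$194 - $29.10 = $164.90

$164.90


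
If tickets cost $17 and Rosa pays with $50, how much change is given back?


Start with the amount paid:
$50
Subtract the price:
$50 - $17 = $33

$33


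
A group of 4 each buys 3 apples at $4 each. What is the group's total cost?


Cost per person:
3 x $4 = $12
Group total:
4 x $12 = $48

$48


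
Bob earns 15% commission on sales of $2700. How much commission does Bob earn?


Convert rate to decimal:
15% = 0.15
Multiply by sales:
$2700 x 0.15 = $405

$405


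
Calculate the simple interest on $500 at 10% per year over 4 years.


Use the formula I = P x R x T / 100
P x R x T = 500 x 10 x 4 = 20000
I = 20000 / 100 = $200

$200


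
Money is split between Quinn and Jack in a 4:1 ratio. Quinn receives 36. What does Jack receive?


Find the multiplier:
36 / 4 = 9
Apply to Jack's share:
1 x 9 = 9

9


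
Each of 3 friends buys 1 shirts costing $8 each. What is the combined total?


Cost per person:
1 x $8 = $8
Group total:
3 x $8 = $24

$24


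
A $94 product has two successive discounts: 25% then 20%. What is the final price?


First discount:
25% of $94 = $23.50
Price after first discount:
$94 - $23.50 = $70.50
Second discount:
20% of $70.50 = $14.10
Final price:
$70.50 - $14.10 = $56.40

$56.40


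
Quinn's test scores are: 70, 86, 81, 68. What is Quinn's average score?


Add the scores:
70 + 86 + 81 + 68 = 305
Divide by the number of tests:
305 / 4 = 76.25

76.25


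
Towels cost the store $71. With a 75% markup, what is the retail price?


Calculate the markup amount:
75% of $71 = $53.25
Add to cost:
$71 + $53.25 = $124.25

$124.25


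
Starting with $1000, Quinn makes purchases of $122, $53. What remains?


Add up expenses:
$122 + $53 = $175
Subtract from budget:
$1000 - $175 = $825

$825


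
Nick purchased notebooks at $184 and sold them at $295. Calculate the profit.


Selling price = $295
Cost price = $184
Profit = selling price - cost price:
Profit = $295 - $184 = $111

$111


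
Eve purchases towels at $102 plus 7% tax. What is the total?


Calculate the tax:
7% of $102 = $7.14
Add tax to price:
$102 + $7.14 = $109.14

$109.14


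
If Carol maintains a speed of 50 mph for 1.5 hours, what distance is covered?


Use the formula: distance = speed x time
Speed = 50 mph, Time = 1.5 hours
50 x 1.5 = 75 miles

75 miles


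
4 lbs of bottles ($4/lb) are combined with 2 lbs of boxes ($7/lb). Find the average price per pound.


Cost of bottles:
4 x $4 = $16
Cost of boxes:
2 x $7 = $14
Total cost: $16 + $14 = $30
Total weight: 6 lbs
Average: $30 / 6 = $5/lb

$5/lb


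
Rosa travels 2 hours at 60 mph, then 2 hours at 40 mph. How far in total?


Leg 1 distance:
60 x 2 = 120 miles
Leg 2 distance:
40 x 2 = 80 miles
Total distance:
120 + 80 = 200 miles

200 miles


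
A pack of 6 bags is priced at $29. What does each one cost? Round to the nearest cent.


Total cost: $29
Number of items: 6
Unit price: $29 / 6 = $4.8333... ≈ $4.83

$4.83


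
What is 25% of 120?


Convert percentage to decimal:
25% = 0.25
Multiply:
120 x 0.25 = 30

30


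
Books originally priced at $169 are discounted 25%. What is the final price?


Calculate the discount amount:
25% of $169 = $42.25
Subtract from original:
$169 - $42.25 = $126.75

$126.75


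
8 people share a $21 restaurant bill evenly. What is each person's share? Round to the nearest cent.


Total bill: $21
Number of people: 8
Each pays: $21 / 8 = $2.625 ≈ $2.63

$2.63


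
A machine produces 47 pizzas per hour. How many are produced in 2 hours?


Production rate: 47 pizzas per hour
Time: 2 hours
Total: 47 x 2 = 94 pizzas

94 pizzas


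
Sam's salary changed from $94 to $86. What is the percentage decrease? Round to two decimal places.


Find the absolute change:
|86 - 94| = 8
Divide by original and multiply by 100:
8 / 94 x 100 = 8.5106...% ≈ 8.51%

8.51%


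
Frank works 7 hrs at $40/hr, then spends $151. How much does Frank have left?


Calculate earnings:
7 x $40 = $280
Subtract spending:
$280 - $151 = $129

$129


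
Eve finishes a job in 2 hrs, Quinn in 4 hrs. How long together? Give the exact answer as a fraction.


Eve's rate: 1/2 of the job per hour
Quinn's rate: 1/4 of the job per hour
Combined rate: 1/2 + 1/4 = 3/4 per hour
Time = 1 / (3/4) = 4/3 hours (≈ 1.33 hours)

4/3 hours


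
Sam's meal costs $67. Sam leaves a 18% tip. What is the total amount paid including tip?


Calculate the tip:
18% of $67 = $12.06
Add tip to meal cost:
$67 + $12.06 = $79.06

$79.06


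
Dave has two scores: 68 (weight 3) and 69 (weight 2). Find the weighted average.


Weighted sum:
3 x 68 + 2 x 69 = 342
Total weight:
3 + 2 = 5
Weighted average:
342 / 5 = 68.4

68.4


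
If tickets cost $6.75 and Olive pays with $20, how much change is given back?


Start with the amount paid:
$20
Subtract the price:
$20 - $6.75 = $13.25

$13.25


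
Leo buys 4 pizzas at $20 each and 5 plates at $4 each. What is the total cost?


Cost of pizzas:
4 x $20 = $80
Cost of plates:
5 x $4 = $20
Add both:
$80 + $20 = $100

$100


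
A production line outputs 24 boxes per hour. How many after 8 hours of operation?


Production rate: 24 boxes per hour
Time: 8 hours
Total: 24 x 8 = 192 boxes

192 boxes


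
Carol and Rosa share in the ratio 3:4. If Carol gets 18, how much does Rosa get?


Find the multiplier:
18 / 3 = 6
Apply to Rosa's share:
4 x 6 = 24

24


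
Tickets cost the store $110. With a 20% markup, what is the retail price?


Calculate the markup amount:
20% of $110 = $22
Add to cost:
$110 + $22 = $132

$132


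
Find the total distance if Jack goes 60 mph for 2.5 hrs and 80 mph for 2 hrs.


Leg 1 distance:
60 x 2.5 = 150 miles
Leg 2 distance:
80 x 2 = 160 miles
Total distance:
150 + 160 = 310 miles

310 miles


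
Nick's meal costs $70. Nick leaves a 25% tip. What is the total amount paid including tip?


Calculate the tip:
25% of $70 = $17.50
Add tip to meal cost:
$70 + $17.50 = $87.50

$87.50


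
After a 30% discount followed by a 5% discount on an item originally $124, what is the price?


First discount:
30% of $124 = $37.20
Price after first discount:
$124 - $37.20 = $86.80
Second discount:
5% of $86.80 = $4.34
Final price:
$86.80 - $4.34 = $82.46

$82.46


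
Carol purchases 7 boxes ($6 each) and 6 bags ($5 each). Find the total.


Cost of boxes:
7 x $6 = $42
Cost of bags:
6 x $5 = $30
Add both:
$42 + $30 = $72

$72


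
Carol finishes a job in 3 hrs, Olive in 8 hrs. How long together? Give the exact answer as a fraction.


Carol's rate: 1/3 of the job per hour
Olive's rate: 1/8 of the job per hour
Combined rate: 1/3 + 1/8 = 11/24 per hour
Time = 1 / (11/24) = 24/11 hours (≈ 2.18 hours)

24/11 hours


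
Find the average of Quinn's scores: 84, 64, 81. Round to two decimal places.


Add the scores:
84 + 64 + 81 = 229
Divide by the number of tests:
229 / 3 = 76.3333... ≈ 76.33

76.33


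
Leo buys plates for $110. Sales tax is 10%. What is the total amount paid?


Calculate the tax:
10% of $110 = $11
Add tax to price:
$110 + $11 = $121

$121


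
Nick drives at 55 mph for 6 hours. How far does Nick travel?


Use the formula: distance = speed x time
Speed = 55 mph, Time = 6 hours
55 x 6 = 330 miles

330 miles


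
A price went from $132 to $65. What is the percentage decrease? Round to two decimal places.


Find the absolute change:
|65 - 132| = 67
Divide by original and multiply by 100:
67 / 132 x 100 = 50.7575...% ≈ 50.76%

50.76%


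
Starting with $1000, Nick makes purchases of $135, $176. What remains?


Add up expenses:
$135 + $176 = $311
Subtract from budget:
$1000 - $311 = $689

$689


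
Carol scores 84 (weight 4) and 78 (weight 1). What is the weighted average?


Weighted sum:
4 x 84 + 1 x 78 = 414
Total weight:
4 + 1 = 5
Weighted average:
414 / 5 = 82.8

82.8


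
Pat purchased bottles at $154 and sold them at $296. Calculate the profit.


Selling price = $296
Cost price = $154
Profit = selling price - cost price:
Profit = $296 - $154 = $142

$142


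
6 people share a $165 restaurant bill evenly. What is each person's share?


Total bill: $165
Number of people: 6
Each pays: $165 / 6 = $27.50

$27.50


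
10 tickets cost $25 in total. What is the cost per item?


Total cost: $25
Number of items: 10
Unit price: $25 / 10 = $2.50

$2.50


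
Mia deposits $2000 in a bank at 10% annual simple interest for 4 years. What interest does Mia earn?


Use the formula I = P x R x T / 100
P x R x T = 2000 x 10 x 4 = 80000
I = 80000 / 100 = $800

$800


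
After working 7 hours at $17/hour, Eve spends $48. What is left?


Calculate earnings:
7 x $17 = $119
Subtract spending:
$119 - $48 = $71

$71


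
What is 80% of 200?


Convert percentage to decimal:
80% = 0.8
Multiply:
200 x 0.8 = 160

160


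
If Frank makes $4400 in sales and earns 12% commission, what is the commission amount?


Convert rate to decimal:
12% = 0.12
Multiply by sales:
$4400 x 0.12 = $528

$528


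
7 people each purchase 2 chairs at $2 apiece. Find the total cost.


Cost per person:
2 x $2 = $4
Group total:
7 x $4 = $28

$28


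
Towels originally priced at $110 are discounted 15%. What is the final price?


Calculate the discount amount:
15% of $110 = $16.50
Subtract from original:
$110 - $16.50 = $93.50

$93.50


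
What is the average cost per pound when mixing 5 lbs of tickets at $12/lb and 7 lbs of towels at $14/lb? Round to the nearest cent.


Cost of tickets:
5 x $12 = $60
Cost of towels:
7 x $14 = $98
Total cost: $60 + $98 = $158
Total weight: 12 lbs
Average: $158 / 12 = $13.1666... ≈ $13.17/lb

$13.17/lb


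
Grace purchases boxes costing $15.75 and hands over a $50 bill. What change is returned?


Start with the amount paid:
$50
Subtract the price:
$50 - $15.75 = $34.25

$34.25


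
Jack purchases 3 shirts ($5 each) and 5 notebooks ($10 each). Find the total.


Cost of shirts:
3 x $5 = $15
Cost of notebooks:
5 x $10 = $50
Add both:
$15 + $50 = $65

$65


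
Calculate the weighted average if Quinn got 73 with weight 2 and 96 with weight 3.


Weighted sum:
2 x 73 + 3 x 96 = 434
Total weight:
2 + 3 = 5
Weighted average:
434 / 5 = 86.8

86.8


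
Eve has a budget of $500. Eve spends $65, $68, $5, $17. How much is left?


Add up expenses:
$65 + $68 + $5 + $17 = $155
Subtract from budget:
$500 - $155 = $345

$345


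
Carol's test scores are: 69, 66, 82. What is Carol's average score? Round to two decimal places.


Add the scores:
69 + 66 + 82 = 217
Divide by the number of tests:
217 / 3 = 72.3333... ≈ 72.33

72.33


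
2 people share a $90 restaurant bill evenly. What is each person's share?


Total bill: $90
Number of people: 2
Each pays: $90 / 2 = $45

$45


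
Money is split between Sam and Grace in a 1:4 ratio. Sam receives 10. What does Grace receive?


Find the multiplier:
10 / 1 = 10
Apply to Grace's share:
4 x 10 = 40

40


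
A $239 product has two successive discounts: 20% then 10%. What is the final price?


First discount:
20% of $239 = $47.80
Price after first discount:
$239 - $47.80 = $191.20
Second discount:
10% of $191.20 = $19.12
Final price:
$191.20 - $19.12 = $172.08

$172.08


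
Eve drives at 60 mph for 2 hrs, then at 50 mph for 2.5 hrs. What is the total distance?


Leg 1 distance:
60 x 2 = 120 miles
Leg 2 distance:
50 x 2.5 = 125 miles
Total distance:
120 + 125 = 245 miles

245 miles


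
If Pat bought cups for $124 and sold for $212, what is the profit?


Selling price = $212
Cost price = $124
Profit = selling price - cost price:
Profit = $212 - $124 = $88

$88


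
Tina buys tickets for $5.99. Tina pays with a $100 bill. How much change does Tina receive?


Start with the amount paid:
$100
Subtract the price:
$100 - $5.99 = $94.01

$94.01


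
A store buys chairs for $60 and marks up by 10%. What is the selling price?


Calculate the markup amount:
10% of $60 = $6
Add to cost:
$60 + $6 = $66

$66


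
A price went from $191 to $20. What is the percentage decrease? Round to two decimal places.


Find the absolute change:
|20 - 191| = 171
Divide by original and multiply by 100:
171 / 191 x 100 = 89.5287...% ≈ 89.53%

89.53%


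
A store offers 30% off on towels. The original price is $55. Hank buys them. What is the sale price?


Calculate the discount amount:
30% of $55 = $16.50
Subtract from original:
$55 - $16.50 = $38.50

$38.50
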